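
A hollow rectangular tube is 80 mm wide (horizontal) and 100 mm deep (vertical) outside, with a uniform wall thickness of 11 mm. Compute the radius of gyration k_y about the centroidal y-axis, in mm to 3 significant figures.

k_y ≈ 29.4 mm

Split into non-overlapping primitives; take the origin at the lower-left of the bounding box.
Outer rectangle: 80 × 100, A = 8 000 mm², x = 40 mm, Ī = 4 266 667 mm⁴.
Inner void (subtracted): 58 × 78, A = 4 524 mm², x = 40 mm, Ī = 1 268 228 mm⁴.
By symmetry the centroid is at mid-width, x̄ = 40 mm.
All pieces are centred on the centroidal y-axis, so I = ΣĪ (holes subtracted) = 2 998 439 mm⁴.
Radius of gyration: k = √(I/A) = √(2 998 439 / 3 476) = 29.37 mm.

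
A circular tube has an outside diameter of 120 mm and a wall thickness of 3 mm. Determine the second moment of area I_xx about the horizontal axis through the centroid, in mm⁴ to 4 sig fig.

I_xx ≈ 1.888 × 10⁶ mm⁴

Treat the section as a set of non-overlapping primitives; coordinates are from the bounding-box lower-left.
Outer circle: ⌀120, A = 11309.7 mm², y = 60 mm, Ī = 10 178 760 mm⁴.
Bore (subtracted): ⌀114, A = 10 207 mm², y = 60 mm, Ī = 8 290 664 mm⁴.
By symmetry the centroid is at mid-height, ȳ = 60 mm.
All pieces are centred on the horizontal axis through the centroid, so I = ΣĪ (holes subtracted) = 1 888 096 mm⁴.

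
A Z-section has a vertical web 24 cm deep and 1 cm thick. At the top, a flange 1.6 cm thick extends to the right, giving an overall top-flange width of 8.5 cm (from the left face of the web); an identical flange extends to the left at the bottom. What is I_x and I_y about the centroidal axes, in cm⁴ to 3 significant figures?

I_x ≈ 4170 cm⁴, I_y ≈ 548 cm⁴

Split into non-overlapping primitives; take the origin at the lower-left of the bounding box.
Web: 1 × 24, A = 24 cm², y = 12 cm, Ī = 1 152 cm⁴.
Top flange (beyond web): 7.5 × 1.6, A = 12 cm², y = 23.2 cm, Ī = 2.56 cm⁴.
Bottom flange (beyond web): 7.5 × 1.6, A = 12 cm², y = 0.8 cm, Ī = 2.56 cm⁴.
Centroid: ȳ = ΣA·y / ΣA = 12 cm.
Transfer each piece to the centroidal x-axis using Ī + A·d² with d = y − 12:
  web: d = 0 cm → contributes +1 152 cm⁴
  top flange (beyond web): d = 11.2 cm → contributes +1507.8 cm⁴
  bottom flange (beyond web): d = -11.2 cm → contributes +1507.8 cm⁴
Total I = 4167.7 cm⁴.
For the y-axis: x̄ = 8 cm.
Repeating about the centroidal y-axis gives I_y = 548 cm⁴.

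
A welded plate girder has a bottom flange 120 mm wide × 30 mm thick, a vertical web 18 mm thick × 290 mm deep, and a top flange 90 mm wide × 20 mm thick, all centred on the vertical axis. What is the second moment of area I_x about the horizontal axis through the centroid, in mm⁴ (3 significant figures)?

Split into non-overlapping primitives; take the origin at the lower-left of the bounding box.
Bottom plate: 120 × 30, A = 3 600 mm², y = 15 mm, Ī = 270 000 mm⁴.
Web plate: 18 × 290, A = 5 220 mm², y = 175 mm, Ī = 36 583 500 mm⁴.
Top plate: 90 × 20, A = 1 800 mm², y = 330 mm, Ī = 60 000 mm⁴.
Centroid: ȳ = ΣA·y / ΣA = 147.03 mm.
Transfer each piece to the horizontal axis through the centroid using Ī + A·d² with d = y − 147.03:
  bottom plate: d = -132.03 mm → contributes +63 028 621 mm⁴
  web plate: d = 27.966 mm → contributes +40 666 077 mm⁴
  top plate: d = 182.97 mm → contributes +60 317 870 mm⁴
Total I = 164 012 568 mm⁴.

I_x ≈ 1.64 × 10⁸ mm⁴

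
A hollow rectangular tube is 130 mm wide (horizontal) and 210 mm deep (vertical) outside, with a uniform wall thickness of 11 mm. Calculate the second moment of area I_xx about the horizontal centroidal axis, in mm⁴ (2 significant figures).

I_xx ≈ 4.1 × 10⁷ mm⁴

Break the section into simple shapes (no overlaps), measuring from the bottom-left corner of the bounding box.
Outer rectangle: 130 × 210, A = 27 300 mm², y = 105 mm, Ī = 100 327 500 mm⁴.
Inner void (subtracted): 108 × 188, A = 20 304 mm², y = 105 mm, Ī = 59 802 048 mm⁴.
By symmetry the centroid is at mid-height, ȳ = 105 mm.
All pieces are centred on the horizontal centroidal axis, so I = ΣĪ (holes subtracted) = 40 525 452 mm⁴.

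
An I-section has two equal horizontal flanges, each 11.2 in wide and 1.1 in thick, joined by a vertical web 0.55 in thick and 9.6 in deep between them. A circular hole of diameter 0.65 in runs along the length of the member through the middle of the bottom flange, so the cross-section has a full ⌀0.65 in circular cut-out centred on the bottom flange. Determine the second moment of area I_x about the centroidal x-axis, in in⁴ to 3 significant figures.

I_x ≈ 739 in⁴

Treat the section as a set of non-overlapping primitives; coordinates are from the bounding-box lower-left.
Bottom flange: 11.2 × 1.1, A = 12.32 in², y = 0.55 in, Ī = 1.2423 in⁴.
Web: 0.55 × 9.6, A = 5.28 in², y = 5.9 in, Ī = 40.55 in⁴.
Top flange: 11.2 × 1.1, A = 12.32 in², y = 11.25 in, Ī = 1.2423 in⁴.
Hole (subtracted): ⌀0.65, A = 0.33183 in², y = 0.55 in, Ī = 0.0087624 in⁴.
Centroid: ȳ = ΣA·y / ΣA = 5.96 in.
Transfer each piece to the centroidal x-axis using Ī + A·d² with d = y − 5.96:
  bottom flange: d = -5.41 in → contributes +361.83 in⁴
  web: d = -0.06 in → contributes +40.569 in⁴
  top flange: d = 5.29 in → contributes +346.01 in⁴
  hole: d = -5.41 in → contributes −9.7208 in⁴
Total I = 738.68 in⁴.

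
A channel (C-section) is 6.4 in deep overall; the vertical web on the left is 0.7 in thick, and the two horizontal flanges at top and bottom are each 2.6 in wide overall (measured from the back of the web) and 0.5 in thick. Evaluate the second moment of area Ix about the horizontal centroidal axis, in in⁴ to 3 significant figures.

Ix ≈ 31.9 in⁴

Split into non-overlapping primitives; take the origin at the lower-left of the bounding box.
Web: 0.7 × 6.4, A = 4.48 in², y = 3.2 in, Ī = 15.292 in⁴.
Top flange (beyond web): 1.9 × 0.5, A = 0.95 in², y = 6.15 in, Ī = 0.019792 in⁴.
Bottom flange (beyond web): 1.9 × 0.5, A = 0.95 in², y = 0.25 in, Ī = 0.019792 in⁴.
By symmetry the centroid is at mid-height, ȳ = 3.2 in.
Transfer each piece to the horizontal centroidal axis using Ī + A·d² with d = y − 3.2:
  web: d = 0 in → contributes +15.292 in⁴
  top flange (beyond web): d = 2.95 in → contributes +8.2872 in⁴
  bottom flange (beyond web): d = -2.95 in → contributes +8.2872 in⁴
Total I = 31.866 in⁴.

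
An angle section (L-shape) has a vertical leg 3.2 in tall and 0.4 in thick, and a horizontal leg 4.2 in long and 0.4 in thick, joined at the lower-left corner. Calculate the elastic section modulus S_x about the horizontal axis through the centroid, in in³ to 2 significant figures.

S_x ≈ 1.0 in³

Split into non-overlapping primitives; take the origin at the lower-left of the bounding box.
Vertical leg: 0.4 × 3.2, A = 1.28 in², y = 1.6 in, Ī = 1.092 in⁴.
Horizontal leg (remainder): 3.8 × 0.4, A = 1.52 in², y = 0.2 in, Ī = 0.02027 in⁴.
Centroid: ȳ = ΣA·y / ΣA = 0.84 in.
Transfer each piece to the horizontal axis through the centroid using Ī + A·d² with d = y − 0.84:
  vertical leg: d = 0.76 in → contributes +1.832 in⁴
  horizontal leg (remainder): d = -0.64 in → contributes +0.6429 in⁴
Total I = 2.474 in⁴.
Extreme fibre distance c = 2.36 in; S = I/c = 1.048 in³.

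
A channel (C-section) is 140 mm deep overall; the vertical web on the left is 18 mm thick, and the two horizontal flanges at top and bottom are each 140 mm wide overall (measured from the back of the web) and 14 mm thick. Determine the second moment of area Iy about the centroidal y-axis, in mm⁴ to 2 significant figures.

Iy ≈ 1.1 × 10⁷ mm⁴

Split into non-overlapping primitives; take the origin at the lower-left of the bounding box.
Web: 18 × 140, A = 2 520 mm², x = 9 mm, Ī = 68 040 mm⁴.
Top flange (beyond web): 122 × 14, A = 1 708 mm², x = 79 mm, Ī = 2 118 489 mm⁴.
Bottom flange (beyond web): 122 × 14, A = 1 708 mm², x = 79 mm, Ī = 2 118 489 mm⁴.
Centroid: x̄ = ΣA·x / ΣA = 49.28 mm.
Transfer each piece to the centroidal y-axis using Ī + A·d² with d = x − 49.28:
  web: d = -40.28 mm → contributes +4 157 298 mm⁴
  top flange (beyond web): d = 29.72 mm → contributes +3 626 822 mm⁴
  bottom flange (beyond web): d = 29.72 mm → contributes +3 626 822 mm⁴
Total I = 11 410 943 mm⁴.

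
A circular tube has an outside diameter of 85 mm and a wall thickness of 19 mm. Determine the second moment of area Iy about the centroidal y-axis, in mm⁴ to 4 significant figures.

Iy ≈ 2.323 × 10⁶ mm⁴

Split into non-overlapping primitives; take the origin at the lower-left of the bounding box.
Outer circle: ⌀85, A = 5674.5 mm², x = 42.5 mm, Ī = 2 562 392 mm⁴.
Bore (subtracted): ⌀47, A = 1734.94 mm², x = 42.5 mm, Ī = 239 531 mm⁴.
By symmetry the centroid is at mid-width, x̄ = 42.5 mm.
All pieces are centred on the centroidal y-axis, so I = ΣĪ (holes subtracted) = 2 322 861 mm⁴.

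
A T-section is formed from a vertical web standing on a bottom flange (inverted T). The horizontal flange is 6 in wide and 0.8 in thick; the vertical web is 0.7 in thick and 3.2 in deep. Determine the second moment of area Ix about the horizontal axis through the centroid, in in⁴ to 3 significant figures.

Ix ≈ 8.28 in⁴

Treat the section as a set of non-overlapping primitives; coordinates are from the bounding-box lower-left.
Flange: 6 × 0.8, A = 4.8 in², y = 0.4 in, Ī = 0.256 in⁴.
Web: 0.7 × 3.2, A = 2.24 in², y = 2.4 in, Ī = 1.9115 in⁴.
Centroid: ȳ = ΣA·y / ΣA = 1.0364 in.
Transfer each piece to the horizontal axis through the centroid using Ī + A·d² with d = y − 1.0364:
  flange: d = -0.63636 in → contributes +2.1998 in⁴
  web: d = 1.3636 in → contributes +6.0768 in⁴
Total I = 8.2766 in⁴.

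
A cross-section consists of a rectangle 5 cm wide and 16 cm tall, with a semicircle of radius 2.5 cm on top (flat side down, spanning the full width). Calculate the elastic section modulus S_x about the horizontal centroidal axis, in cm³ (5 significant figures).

S_x ≈ 255.41 cm³

Split into non-overlapping primitives; take the origin at the lower-left of the bounding box.
Rectangular body: 5 × 16, A = 80 cm², y = 8 cm, Ī = 1706.667 cm⁴.
Semicircular cap: semicircle r = 2.5, A = 9.817477 cm², y = 17.06103 cm, Ī = 4.287381 cm⁴.
Centroid: ȳ = ΣA·y / ΣA = 8.990414 cm.
Transfer each piece to the horizontal centroidal axis using Ī + A·d² with d = y − 8.990414:
  rectangular body: d = -0.990414 cm → contributes +1785.14 cm⁴
  semicircular cap: d = 8.070619 cm → contributes +643.7477 cm⁴
Total I = 2428.888 cm⁴.
Extreme fibre distance c = 9.509586 cm; S = I/c = 255.4147 cm³.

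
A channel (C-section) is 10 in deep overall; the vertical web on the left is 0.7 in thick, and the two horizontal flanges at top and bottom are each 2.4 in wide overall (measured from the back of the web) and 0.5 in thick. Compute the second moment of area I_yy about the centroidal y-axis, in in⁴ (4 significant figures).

I_yy ≈ 2.665 in⁴

Break the section into simple shapes (no overlaps), measuring from the bottom-left corner of the bounding box.
Web: 0.7 × 10, A = 7 in², x = 0.35 in, Ī = 0.285833 in⁴.
Top flange (beyond web): 1.7 × 0.5, A = 0.85 in², x = 1.55 in, Ī = 0.204708 in⁴.
Bottom flange (beyond web): 1.7 × 0.5, A = 0.85 in², x = 1.55 in, Ī = 0.204708 in⁴.
Centroid: x̄ = ΣA·x / ΣA = 0.584483 in.
Transfer each piece to the centroidal y-axis using Ī + A·d² with d = x − 0.584483:
  web: d = -0.234483 in → contributes +0.670708 in⁴
  top flange (beyond web): d = 0.965517 in → contributes +0.997098 in⁴
  bottom flange (beyond web): d = 0.965517 in → contributes +0.997098 in⁴
Total I = 2.66491 in⁴.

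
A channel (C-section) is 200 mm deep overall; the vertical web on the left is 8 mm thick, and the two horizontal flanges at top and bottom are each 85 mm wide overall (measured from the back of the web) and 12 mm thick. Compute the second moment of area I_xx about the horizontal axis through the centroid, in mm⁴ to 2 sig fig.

I_xx ≈ 2.2 × 10⁷ mm⁴

Break the section into simple shapes (no overlaps), measuring from the bottom-left corner of the bounding box.
Web: 8 × 200, A = 1 600 mm², y = 100 mm, Ī = 5 333 333 mm⁴.
Top flange (beyond web): 77 × 12, A = 924 mm², y = 194 mm, Ī = 11 088 mm⁴.
Bottom flange (beyond web): 77 × 12, A = 924 mm², y = 6 mm, Ī = 11 088 mm⁴.
By symmetry the centroid is at mid-height, ȳ = 100 mm.
Transfer each piece to the horizontal axis through the centroid using Ī + A·d² with d = y − 100:
  web: d = 0 mm → contributes +5 333 333 mm⁴
  top flange (beyond web): d = 94 mm → contributes +8 175 552 mm⁴
  bottom flange (beyond web): d = -94 mm → contributes +8 175 552 mm⁴
Total I = 21 684 437 mm⁴.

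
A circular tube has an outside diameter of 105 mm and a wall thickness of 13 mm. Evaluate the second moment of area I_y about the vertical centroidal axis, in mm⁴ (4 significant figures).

Treat the section as a set of non-overlapping primitives; coordinates are from the bounding-box lower-left.
Outer circle: ⌀105, A = 8659.01 mm², x = 52.5 mm, Ī = 5 966 602 mm⁴.
Bore (subtracted): ⌀79, A = 4901.67 mm², x = 52.5 mm, Ī = 1 911 958 mm⁴.
By symmetry the centroid is at mid-width, x̄ = 52.5 mm.
All pieces are centred on the vertical centroidal axis, so I = ΣĪ (holes subtracted) = 4 054 645 mm⁴.

I_y ≈ 4.055 × 10⁶ mm⁴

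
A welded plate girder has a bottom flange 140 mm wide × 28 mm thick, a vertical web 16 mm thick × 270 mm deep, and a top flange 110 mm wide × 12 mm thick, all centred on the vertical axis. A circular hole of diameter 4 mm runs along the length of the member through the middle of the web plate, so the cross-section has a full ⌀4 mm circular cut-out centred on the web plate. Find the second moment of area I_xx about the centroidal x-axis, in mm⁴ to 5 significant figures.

I_xx ≈ 1.2320 × 10⁸ mm⁴

Break the section into simple shapes (no overlaps), measuring from the bottom-left corner of the bounding box.
Bottom plate: 140 × 28, A = 3 920 mm², y = 14 mm, Ī = 256106.7 mm⁴.
Web plate: 16 × 270, A = 4 320 mm², y = 163 mm, Ī = 26 244 000 mm⁴.
Top plate: 110 × 12, A = 1 320 mm², y = 304 mm, Ī = 15 840 mm⁴.
Hole (subtracted): ⌀4, A = 12.56637 mm², y = 163 mm, Ī = 12.56637 mm⁴.
Centroid: ȳ = ΣA·y / ΣA = 121.3176 mm.
Transfer each piece to the centroidal x-axis using Ī + A·d² with d = y − 121.3176:
  bottom plate: d = -107.3176 mm → contributes +45 403 006 mm⁴
  web plate: d = 41.68241 mm → contributes +33 749 667 mm⁴
  top plate: d = 182.6824 mm → contributes +44 068 017 mm⁴
  hole: d = 41.68241 mm → contributes −21845.67 mm⁴
Total I = 123 198 844 mm⁴.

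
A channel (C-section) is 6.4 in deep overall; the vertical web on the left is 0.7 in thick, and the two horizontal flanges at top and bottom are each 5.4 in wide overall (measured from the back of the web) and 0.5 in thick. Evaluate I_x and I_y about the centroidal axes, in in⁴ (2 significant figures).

Break the section into simple shapes (no overlaps), measuring from the bottom-left corner of the bounding box.
Web: 0.7 × 6.4, A = 4.48 in², y = 3.2 in, Ī = 15.29 in⁴.
Top flange (beyond web): 4.7 × 0.5, A = 2.35 in², y = 6.15 in, Ī = 0.04896 in⁴.
Bottom flange (beyond web): 4.7 × 0.5, A = 2.35 in², y = 0.25 in, Ī = 0.04896 in⁴.
By symmetry the centroid is at mid-height, ȳ = 3.2 in.
Transfer each piece to the centroidal x-axis using Ī + A·d² with d = y − 3.2:
  web: d = 0 in → contributes +15.29 in⁴
  top flange (beyond web): d = 2.95 in → contributes +20.5 in⁴
  bottom flange (beyond web): d = -2.95 in → contributes +20.5 in⁴
Total I = 56.29 in⁴.
For the y-axis: x̄ = 1.732 in.
Repeating about the centroidal y-axis gives I_y = 25.56 in⁴.

I_x ≈ 56 in⁴, I_y ≈ 26 in⁴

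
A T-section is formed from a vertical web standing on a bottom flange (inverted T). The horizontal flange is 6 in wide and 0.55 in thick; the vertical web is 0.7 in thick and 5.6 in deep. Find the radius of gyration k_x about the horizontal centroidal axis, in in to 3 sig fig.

Treat the section as a set of non-overlapping primitives; coordinates are from the bounding-box lower-left.
Flange: 6 × 0.55, A = 3.3 in², y = 0.275 in, Ī = 0.083188 in⁴.
Web: 0.7 × 5.6, A = 3.92 in², y = 3.35 in, Ī = 10.244 in⁴.
Centroid: ȳ = ΣA·y / ΣA = 1.9445 in.
Transfer each piece to the horizontal centroidal axis using Ī + A·d² with d = y − 1.9445:
  flange: d = -1.6695 in → contributes +9.2814 in⁴
  web: d = 1.4055 in → contributes +17.988 in⁴
Total I = 27.269 in⁴.
Radius of gyration: k = √(I/A) = √(27.269 / 7.22) = 1.9434 in.

k_x ≈ 1.94 in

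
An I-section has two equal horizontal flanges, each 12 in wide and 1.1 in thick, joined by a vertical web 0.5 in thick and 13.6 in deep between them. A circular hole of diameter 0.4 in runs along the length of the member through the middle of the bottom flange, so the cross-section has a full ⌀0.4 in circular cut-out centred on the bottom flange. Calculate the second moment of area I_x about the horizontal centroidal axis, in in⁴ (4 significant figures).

Break the section into simple shapes (no overlaps), measuring from the bottom-left corner of the bounding box.
Bottom flange: 12 × 1.1, A = 13.2 in², y = 0.55 in, Ī = 1.331 in⁴.
Web: 0.5 × 13.6, A = 6.8 in², y = 7.9 in, Ī = 104.811 in⁴.
Top flange: 12 × 1.1, A = 13.2 in², y = 15.25 in, Ī = 1.331 in⁴.
Hole (subtracted): ⌀0.4, A = 0.125664 in², y = 0.55 in, Ī = 0.00125664 in⁴.
Centroid: ȳ = ΣA·y / ΣA = 7.92793 in.
Transfer each piece to the horizontal centroidal axis using Ī + A·d² with d = y − 7.92793:
  bottom flange: d = -7.37793 in → contributes +719.857 in⁴
  web: d = -0.0279258 in → contributes +104.816 in⁴
  top flange: d = 7.32207 in → contributes +709.02 in⁴
  hole: d = -7.37793 in → contributes −6.84161 in⁴
Total I = 1526.85 in⁴.

I_x ≈ 1527 in⁴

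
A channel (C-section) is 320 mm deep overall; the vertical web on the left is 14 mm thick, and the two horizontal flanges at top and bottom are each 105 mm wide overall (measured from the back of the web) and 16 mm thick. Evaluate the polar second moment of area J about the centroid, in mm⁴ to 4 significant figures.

Treat the section as a set of non-overlapping primitives; coordinates are from the bounding-box lower-left.
Web: 14 × 320, A = 4 480 mm², y = 160 mm, Ī = 38 229 333 mm⁴.
Top flange (beyond web): 91 × 16, A = 1 456 mm², y = 312 mm, Ī = 31061.3 mm⁴.
Bottom flange (beyond web): 91 × 16, A = 1 456 mm², y = 8 mm, Ī = 31061.3 mm⁴.
By symmetry the centroid is at mid-height, ȳ = 160 mm.
Transfer each piece to the centroidal x-axis using Ī + A·d² with d = y − 160:
  web: d = 0 mm → contributes +38 229 333 mm⁴
  top flange (beyond web): d = 152 mm → contributes +33 670 485 mm⁴
  bottom flange (beyond web): d = -152 mm → contributes +33 670 485 mm⁴
Total I = 105 570 304 mm⁴.
For the y-axis: x̄ = 27.6818 mm.
Repeating about the centroidal y-axis gives I_y = 6 947 060 mm⁴.
Polar second moment: J = I_x + I_y = 112 517 364 mm⁴.

J ≈ 1.125 × 10⁸ mm⁴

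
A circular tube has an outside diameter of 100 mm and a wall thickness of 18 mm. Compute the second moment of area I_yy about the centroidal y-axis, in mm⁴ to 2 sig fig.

I_yy ≈ 4.1 × 10⁶ mm⁴

Split into non-overlapping primitives; take the origin at the lower-left of the bounding box.
Outer circle: ⌀100, A = 7 854 mm², x = 50 mm, Ī = 4 908 739 mm⁴.
Bore (subtracted): ⌀64, A = 3 217 mm², x = 50 mm, Ī = 823 550 mm⁴.
By symmetry the centroid is at mid-width, x̄ = 50 mm.
All pieces are centred on the centroidal y-axis, so I = ΣĪ (holes subtracted) = 4 085 189 mm⁴.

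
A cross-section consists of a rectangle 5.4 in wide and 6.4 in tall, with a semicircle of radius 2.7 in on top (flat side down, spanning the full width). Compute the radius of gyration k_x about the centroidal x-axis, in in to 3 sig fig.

k_x ≈ 2.49 in

Split into non-overlapping primitives; take the origin at the lower-left of the bounding box.
Rectangular body: 5.4 × 6.4, A = 34.56 in², y = 3.2 in, Ī = 117.96 in⁴.
Semicircular cap: semicircle r = 2.7, A = 11.451 in², y = 7.5459 in, Ī = 5.8329 in⁴.
Centroid: ȳ = ΣA·y / ΣA = 4.2816 in.
Transfer each piece to the centroidal x-axis using Ī + A·d² with d = y − 4.2816:
  rectangular body: d = -1.0816 in → contributes +158.39 in⁴
  semicircular cap: d = 3.2643 in → contributes +127.85 in⁴
Total I = 286.25 in⁴.
Radius of gyration: k = √(I/A) = √(286.25 / 46.011) = 2.4943 in.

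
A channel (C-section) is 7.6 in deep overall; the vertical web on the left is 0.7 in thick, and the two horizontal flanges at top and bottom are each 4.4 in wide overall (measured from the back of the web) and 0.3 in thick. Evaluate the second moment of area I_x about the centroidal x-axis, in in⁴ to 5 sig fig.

I_x ≈ 55.200 in⁴

Treat the section as a set of non-overlapping primitives; coordinates are from the bounding-box lower-left.
Web: 0.7 × 7.6, A = 5.32 in², y = 3.8 in, Ī = 25.60693 in⁴.
Top flange (beyond web): 3.7 × 0.3, A = 1.11 in², y = 7.45 in, Ī = 0.008325 in⁴.
Bottom flange (beyond web): 3.7 × 0.3, A = 1.11 in², y = 0.15 in, Ī = 0.008325 in⁴.
By symmetry the centroid is at mid-height, ȳ = 3.8 in.
Transfer each piece to the centroidal x-axis using Ī + A·d² with d = y − 3.8:
  web: d = 0 in → contributes +25.60693 in⁴
  top flange (beyond web): d = 3.65 in → contributes +14.7963 in⁴
  bottom flange (beyond web): d = -3.65 in → contributes +14.7963 in⁴
Total I = 55.19953 in⁴.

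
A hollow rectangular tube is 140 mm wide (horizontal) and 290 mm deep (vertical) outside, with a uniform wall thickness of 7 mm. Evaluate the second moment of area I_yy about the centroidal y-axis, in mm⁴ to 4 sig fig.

Treat the section as a set of non-overlapping primitives; coordinates are from the bounding-box lower-left.
Outer rectangle: 140 × 290, A = 40 600 mm², x = 70 mm, Ī = 66 313 333 mm⁴.
Inner void (subtracted): 126 × 276, A = 34 776 mm², x = 70 mm, Ī = 46 008 648 mm⁴.
By symmetry the centroid is at mid-width, x̄ = 70 mm.
All pieces are centred on the centroidal y-axis, so I = ΣĪ (holes subtracted) = 20 304 685 mm⁴.

I_yy ≈ 2.030 × 10⁷ mm⁴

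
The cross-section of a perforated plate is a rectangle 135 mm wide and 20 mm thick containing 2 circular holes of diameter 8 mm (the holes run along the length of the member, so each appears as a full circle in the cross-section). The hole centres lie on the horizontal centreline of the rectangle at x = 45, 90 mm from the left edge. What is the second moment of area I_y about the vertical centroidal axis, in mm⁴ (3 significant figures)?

Decompose the section into non-overlapping parts with the origin at the bottom-left of its bounding rectangle.
Plate: 135 × 20, A = 2 700 mm², x = 67.5 mm, Ī = 4 100 625 mm⁴.
Hole 1 (subtracted): ⌀8, A = 50.265 mm², x = 45 mm, Ī = 201.06 mm⁴.
Hole 2 (subtracted): ⌀8, A = 50.265 mm², x = 90 mm, Ī = 201.06 mm⁴.
By symmetry the centroid is at mid-width, x̄ = 67.5 mm.
Transfer each piece to the vertical centroidal axis using Ī + A·d² with d = x − 67.5:
  plate: d = 0 mm → contributes +4 100 625 mm⁴
  hole 1: d = -22.5 mm → contributes −25 648 mm⁴
  hole 2: d = 22.5 mm → contributes −25 648 mm⁴
Total I = 4 049 329 mm⁴.

I_y ≈ 4.05 × 10⁶ mm⁴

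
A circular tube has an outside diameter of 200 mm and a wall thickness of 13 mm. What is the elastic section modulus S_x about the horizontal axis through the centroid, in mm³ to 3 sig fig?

S_x ≈ 3.35 × 10⁵ mm³

Decompose the section into non-overlapping parts with the origin at the bottom-left of its bounding rectangle.
Outer circle: ⌀200, A = 31 416 mm², y = 100 mm, Ī = 78 539 816 mm⁴.
Bore (subtracted): ⌀174, A = 23 779 mm², y = 100 mm, Ī = 44 995 273 mm⁴.
By symmetry the centroid is at mid-height, ȳ = 100 mm.
All pieces are centred on the horizontal axis through the centroid, so I = ΣĪ (holes subtracted) = 33 544 543 mm⁴.
Extreme fibre distance c = 100 mm; S = I/c = 335 445 mm³.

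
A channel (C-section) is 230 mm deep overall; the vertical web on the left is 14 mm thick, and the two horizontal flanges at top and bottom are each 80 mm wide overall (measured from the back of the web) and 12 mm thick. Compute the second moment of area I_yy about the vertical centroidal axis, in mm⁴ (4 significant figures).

I_yy ≈ 2.326 × 10⁶ mm⁴

Break the section into simple shapes (no overlaps), measuring from the bottom-left corner of the bounding box.
Web: 14 × 230, A = 3 220 mm², x = 7 mm, Ī = 52593.3 mm⁴.
Top flange (beyond web): 66 × 12, A = 792 mm², x = 47 mm, Ī = 287 496 mm⁴.
Bottom flange (beyond web): 66 × 12, A = 792 mm², x = 47 mm, Ī = 287 496 mm⁴.
Centroid: x̄ = ΣA·x / ΣA = 20.189 mm.
Transfer each piece to the vertical centroidal axis using Ī + A·d² with d = x − 20.189:
  web: d = -13.189 mm → contributes +612 712 mm⁴
  top flange (beyond web): d = 26.811 mm → contributes +856 809 mm⁴
  bottom flange (beyond web): d = 26.811 mm → contributes +856 809 mm⁴
Total I = 2 326 330 mm⁴.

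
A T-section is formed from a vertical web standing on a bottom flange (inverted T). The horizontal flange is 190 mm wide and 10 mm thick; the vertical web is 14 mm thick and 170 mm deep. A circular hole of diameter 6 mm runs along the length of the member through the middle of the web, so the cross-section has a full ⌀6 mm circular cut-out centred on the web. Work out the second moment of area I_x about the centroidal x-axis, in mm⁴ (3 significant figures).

I_x ≈ 1.43 × 10⁷ mm⁴

Treat the section as a set of non-overlapping primitives; coordinates are from the bounding-box lower-left.
Flange: 190 × 10, A = 1 900 mm², y = 5 mm, Ī = 15 833 mm⁴.
Web: 14 × 170, A = 2 380 mm², y = 95 mm, Ī = 5 731 833 mm⁴.
Hole (subtracted): ⌀6, A = 28.274 mm², y = 95 mm, Ī = 63.617 mm⁴.
Centroid: ȳ = ΣA·y / ΣA = 54.781 mm.
Transfer each piece to the centroidal x-axis using Ī + A·d² with d = y − 54.781:
  flange: d = -49.781 mm → contributes +4 724 321 mm⁴
  web: d = 40.219 mm → contributes +9 581 638 mm⁴
  hole: d = 40.219 mm → contributes −45 799 mm⁴
Total I = 14 260 160 mm⁴.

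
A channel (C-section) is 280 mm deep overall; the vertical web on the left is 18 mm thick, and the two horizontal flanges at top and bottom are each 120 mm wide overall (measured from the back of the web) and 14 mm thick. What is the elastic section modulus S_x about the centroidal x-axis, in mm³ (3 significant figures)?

S_x ≈ 5.96 × 10⁵ mm³

Decompose the section into non-overlapping parts with the origin at the bottom-left of its bounding rectangle.
Web: 18 × 280, A = 5 040 mm², y = 140 mm, Ī = 32 928 000 mm⁴.
Top flange (beyond web): 102 × 14, A = 1 428 mm², y = 273 mm, Ī = 23 324 mm⁴.
Bottom flange (beyond web): 102 × 14, A = 1 428 mm², y = 7 mm, Ī = 23 324 mm⁴.
By symmetry the centroid is at mid-height, ȳ = 140 mm.
Transfer each piece to the centroidal x-axis using Ī + A·d² with d = y − 140:
  web: d = 0 mm → contributes +32 928 000 mm⁴
  top flange (beyond web): d = 133 mm → contributes +25 283 216 mm⁴
  bottom flange (beyond web): d = -133 mm → contributes +25 283 216 mm⁴
Total I = 83 494 432 mm⁴.
Extreme fibre distance c = 140 mm; S = I/c = 596 389 mm³.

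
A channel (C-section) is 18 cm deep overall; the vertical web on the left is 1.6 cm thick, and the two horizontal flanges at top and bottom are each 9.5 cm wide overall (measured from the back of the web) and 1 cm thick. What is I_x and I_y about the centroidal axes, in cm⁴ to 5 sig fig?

Decompose the section into non-overlapping parts with the origin at the bottom-left of its bounding rectangle.
Web: 1.6 × 18, A = 28.8 cm², y = 9 cm, Ī = 777.6 cm⁴.
Top flange (beyond web): 7.9 × 1, A = 7.9 cm², y = 17.5 cm, Ī = 0.6583333 cm⁴.
Bottom flange (beyond web): 7.9 × 1, A = 7.9 cm², y = 0.5 cm, Ī = 0.6583333 cm⁴.
By symmetry the centroid is at mid-height, ȳ = 9 cm.
Transfer each piece to the centroidal x-axis using Ī + A·d² with d = y − 9:
  web: d = 0 cm → contributes +777.6 cm⁴
  top flange (beyond web): d = 8.5 cm → contributes +571.4333 cm⁴
  bottom flange (beyond web): d = -8.5 cm → contributes +571.4333 cm⁴
Total I = 1920.467 cm⁴.
For the y-axis: x̄ = 2.482735 cm.
Repeating about the centroidal y-axis gives I_y = 318.5154 cm⁴.

I_x ≈ 1920.5 cm⁴, I_y ≈ 318.52 cm⁴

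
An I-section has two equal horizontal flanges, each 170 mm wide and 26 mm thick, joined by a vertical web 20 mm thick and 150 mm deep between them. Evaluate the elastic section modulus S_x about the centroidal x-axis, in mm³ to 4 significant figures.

Split into non-overlapping primitives; take the origin at the lower-left of the bounding box.
Bottom flange: 170 × 26, A = 4 420 mm², y = 13 mm, Ī = 248 993 mm⁴.
Web: 20 × 150, A = 3 000 mm², y = 101 mm, Ī = 5 625 000 mm⁴.
Top flange: 170 × 26, A = 4 420 mm², y = 189 mm, Ī = 248 993 mm⁴.
By symmetry the centroid is at mid-height, ȳ = 101 mm.
Transfer each piece to the centroidal x-axis using Ī + A·d² with d = y − 101:
  bottom flange: d = -88 mm → contributes +34 477 473 mm⁴
  web: d = 0 mm → contributes +5 625 000 mm⁴
  top flange: d = 88 mm → contributes +34 477 473 mm⁴
Total I = 74 579 947 mm⁴.
Extreme fibre distance c = 101 mm; S = I/c = 738 415 mm³.

S_x ≈ 7.384 × 10⁵ mm³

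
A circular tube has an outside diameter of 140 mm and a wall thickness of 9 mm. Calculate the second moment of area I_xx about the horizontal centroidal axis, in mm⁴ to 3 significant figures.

Decompose the section into non-overlapping parts with the origin at the bottom-left of its bounding rectangle.
Outer circle: ⌀140, A = 15 394 mm², y = 70 mm, Ī = 18 857 410 mm⁴.
Bore (subtracted): ⌀122, A = 11 690 mm², y = 70 mm, Ī = 10 874 498 mm⁴.
By symmetry the centroid is at mid-height, ȳ = 70 mm.
All pieces are centred on the horizontal centroidal axis, so I = ΣĪ (holes subtracted) = 7 982 912 mm⁴.

I_xx ≈ 7.98 × 10⁶ mm⁴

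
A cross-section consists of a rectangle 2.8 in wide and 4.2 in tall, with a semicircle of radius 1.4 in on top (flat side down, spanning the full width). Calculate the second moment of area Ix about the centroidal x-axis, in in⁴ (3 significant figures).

Ix ≈ 35.4 in⁴

Treat the section as a set of non-overlapping primitives; coordinates are from the bounding-box lower-left.
Rectangular body: 2.8 × 4.2, A = 11.76 in², y = 2.1 in, Ī = 17.287 in⁴.
Semicircular cap: semicircle r = 1.4, A = 3.0788 in², y = 4.7942 in, Ī = 0.42164 in⁴.
Centroid: ȳ = ΣA·y / ΣA = 2.659 in.
Transfer each piece to the centroidal x-axis using Ī + A·d² with d = y − 2.659:
  rectangular body: d = -0.55899 in → contributes +20.962 in⁴
  semicircular cap: d = 2.1352 in → contributes +14.458 in⁴
Total I = 35.42 in⁴.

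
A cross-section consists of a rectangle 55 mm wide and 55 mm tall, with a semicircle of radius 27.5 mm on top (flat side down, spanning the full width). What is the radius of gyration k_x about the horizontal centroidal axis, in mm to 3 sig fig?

Treat the section as a set of non-overlapping primitives; coordinates are from the bounding-box lower-left.
Rectangular body: 55 × 55, A = 3 025 mm², y = 27.5 mm, Ī = 762 552 mm⁴.
Semicircular cap: semicircle r = 27.5, A = 1187.9 mm², y = 66.671 mm, Ī = 62 772 mm⁴.
Centroid: ȳ = ΣA·y / ΣA = 38.545 mm.
Transfer each piece to the horizontal centroidal axis using Ī + A·d² with d = y − 38.545:
  rectangular body: d = -11.045 mm → contributes +1 131 587 mm⁴
  semicircular cap: d = 28.126 mm → contributes +1 002 512 mm⁴
Total I = 2 134 100 mm⁴.
Radius of gyration: k = √(I/A) = √(2 134 100 / 4212.9) = 22.507 mm.

k_x ≈ 22.5 mm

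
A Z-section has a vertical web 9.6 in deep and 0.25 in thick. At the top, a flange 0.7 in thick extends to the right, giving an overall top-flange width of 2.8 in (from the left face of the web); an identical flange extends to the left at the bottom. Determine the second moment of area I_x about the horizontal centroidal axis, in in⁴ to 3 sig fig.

Decompose the section into non-overlapping parts with the origin at the bottom-left of its bounding rectangle.
Web: 0.25 × 9.6, A = 2.4 in², y = 4.8 in, Ī = 18.432 in⁴.
Top flange (beyond web): 2.55 × 0.7, A = 1.785 in², y = 9.25 in, Ī = 0.072888 in⁴.
Bottom flange (beyond web): 2.55 × 0.7, A = 1.785 in², y = 0.35 in, Ī = 0.072888 in⁴.
Centroid: ȳ = ΣA·y / ΣA = 4.8 in.
Transfer each piece to the horizontal centroidal axis using Ī + A·d² with d = y − 4.8:
  web: d = 0 in → contributes +18.432 in⁴
  top flange (beyond web): d = 4.45 in → contributes +35.42 in⁴
  bottom flange (beyond web): d = -4.45 in → contributes +35.42 in⁴
Total I = 89.273 in⁴.

I_x ≈ 89.3 in⁴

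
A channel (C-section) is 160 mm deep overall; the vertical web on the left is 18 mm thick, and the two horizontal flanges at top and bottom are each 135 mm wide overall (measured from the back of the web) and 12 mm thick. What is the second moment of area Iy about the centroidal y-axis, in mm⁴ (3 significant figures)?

Treat the section as a set of non-overlapping primitives; coordinates are from the bounding-box lower-left.
Web: 18 × 160, A = 2 880 mm², x = 9 mm, Ī = 77 760 mm⁴.
Top flange (beyond web): 117 × 12, A = 1 404 mm², x = 76.5 mm, Ī = 1 601 613 mm⁴.
Bottom flange (beyond web): 117 × 12, A = 1 404 mm², x = 76.5 mm, Ī = 1 601 613 mm⁴.
Centroid: x̄ = ΣA·x / ΣA = 42.323 mm.
Transfer each piece to the centroidal y-axis using Ī + A·d² with d = x − 42.323:
  web: d = -33.323 mm → contributes +3 275 735 mm⁴
  top flange (beyond web): d = 34.177 mm → contributes +3 241 600 mm⁴
  bottom flange (beyond web): d = 34.177 mm → contributes +3 241 600 mm⁴
Total I = 9 758 935 mm⁴.

Iy ≈ 9.76 × 10⁶ mm⁴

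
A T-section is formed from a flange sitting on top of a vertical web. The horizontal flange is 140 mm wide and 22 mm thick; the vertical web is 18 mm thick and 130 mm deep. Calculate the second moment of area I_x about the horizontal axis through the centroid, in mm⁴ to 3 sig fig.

I_x ≈ 1.11 × 10⁷ mm⁴

Decompose the section into non-overlapping parts with the origin at the bottom-left of its bounding rectangle.
Flange: 140 × 22, A = 3 080 mm², y = 141 mm, Ī = 124 227 mm⁴.
Web: 18 × 130, A = 2 340 mm², y = 65 mm, Ī = 3 295 500 mm⁴.
Centroid: ȳ = ΣA·y / ΣA = 108.19 mm.
Transfer each piece to the horizontal axis through the centroid using Ī + A·d² with d = y − 108.19:
  flange: d = 32.812 mm → contributes +3 440 200 mm⁴
  web: d = -43.188 mm → contributes +7 660 115 mm⁴
Total I = 11 100 315 mm⁴.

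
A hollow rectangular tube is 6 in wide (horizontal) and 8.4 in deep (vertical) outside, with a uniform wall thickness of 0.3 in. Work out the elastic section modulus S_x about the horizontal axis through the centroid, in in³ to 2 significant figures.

Split into non-overlapping primitives; take the origin at the lower-left of the bounding box.
Outer rectangle: 6 × 8.4, A = 50.4 in², y = 4.2 in, Ī = 296.4 in⁴.
Inner void (subtracted): 5.4 × 7.8, A = 42.12 in², y = 4.2 in, Ī = 213.5 in⁴.
By symmetry the centroid is at mid-height, ȳ = 4.2 in.
All pieces are centred on the horizontal axis through the centroid, so I = ΣĪ (holes subtracted) = 82.8 in⁴.
Extreme fibre distance c = 4.2 in; S = I/c = 19.72 in³.

S_x ≈ 20 in³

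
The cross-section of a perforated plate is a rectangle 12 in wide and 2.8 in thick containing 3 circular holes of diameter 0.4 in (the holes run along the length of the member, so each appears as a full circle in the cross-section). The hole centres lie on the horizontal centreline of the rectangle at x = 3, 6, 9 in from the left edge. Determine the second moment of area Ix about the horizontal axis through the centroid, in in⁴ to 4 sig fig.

Ix ≈ 21.95 in⁴

Split into non-overlapping primitives; take the origin at the lower-left of the bounding box.
Plate: 12 × 2.8, A = 33.6 in², y = 1.4 in, Ī = 21.952 in⁴.
Hole 1 (subtracted): ⌀0.4, A = 0.125664 in², y = 1.4 in, Ī = 0.00125664 in⁴.
Hole 2 (subtracted): ⌀0.4, A = 0.125664 in², y = 1.4 in, Ī = 0.00125664 in⁴.
Hole 3 (subtracted): ⌀0.4, A = 0.125664 in², y = 1.4 in, Ī = 0.00125664 in⁴.
By symmetry the centroid is at mid-height, ȳ = 1.4 in.
All pieces are centred on the horizontal axis through the centroid, so I = ΣĪ (holes subtracted) = 21.9482 in⁴.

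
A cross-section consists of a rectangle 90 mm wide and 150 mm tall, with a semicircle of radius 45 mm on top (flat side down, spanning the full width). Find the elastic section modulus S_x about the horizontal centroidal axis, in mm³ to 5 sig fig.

Split into non-overlapping primitives; take the origin at the lower-left of the bounding box.
Rectangular body: 90 × 150, A = 13 500 mm², y = 75 mm, Ī = 25 312 500 mm⁴.
Semicircular cap: semicircle r = 45, A = 3180.863 mm², y = 169.0986 mm, Ī = 450072.1 mm⁴.
Centroid: ȳ = ΣA·y / ΣA = 92.9436 mm.
Transfer each piece to the horizontal centroidal axis using Ī + A·d² with d = y − 92.9436:
  rectangular body: d = -17.9436 mm → contributes +29 659 132 mm⁴
  semicircular cap: d = 76.155 mm → contributes +18 897 749 mm⁴
Total I = 48 556 881 mm⁴.
Extreme fibre distance c = 102.0564 mm; S = I/c = 475784.8 mm³.

S_x ≈ 4.7578 × 10⁵ mm³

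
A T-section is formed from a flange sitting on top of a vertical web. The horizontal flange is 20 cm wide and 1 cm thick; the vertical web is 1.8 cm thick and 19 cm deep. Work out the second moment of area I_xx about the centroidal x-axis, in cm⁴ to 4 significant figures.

Treat the section as a set of non-overlapping primitives; coordinates are from the bounding-box lower-left.
Flange: 20 × 1, A = 20 cm², y = 19.5 cm, Ī = 1.66667 cm⁴.
Web: 1.8 × 19, A = 34.2 cm², y = 9.5 cm, Ī = 1028.85 cm⁴.
Centroid: ȳ = ΣA·y / ΣA = 13.19 cm.
Transfer each piece to the centroidal x-axis using Ī + A·d² with d = y − 13.19:
  flange: d = 6.30996 cm → contributes +797.979 cm⁴
  web: d = -3.69004 cm → contributes +1494.53 cm⁴
Total I = 2292.51 cm⁴.

I_xx ≈ 2293 cm⁴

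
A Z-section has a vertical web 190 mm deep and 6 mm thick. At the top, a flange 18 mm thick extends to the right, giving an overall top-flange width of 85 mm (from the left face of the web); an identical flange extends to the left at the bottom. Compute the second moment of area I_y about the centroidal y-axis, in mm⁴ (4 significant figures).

I_y ≈ 6.620 × 10⁶ mm⁴

Split into non-overlapping primitives; take the origin at the lower-left of the bounding box.
Web: 6 × 190, A = 1 140 mm², x = 82 mm, Ī = 3 420 mm⁴.
Top flange (beyond web): 79 × 18, A = 1 422 mm², x = 124.5 mm, Ī = 739 559 mm⁴.
Bottom flange (beyond web): 79 × 18, A = 1 422 mm², x = 39.5 mm, Ī = 739 559 mm⁴.
Centroid: x̄ = ΣA·x / ΣA = 82 mm.
Transfer each piece to the centroidal y-axis using Ī + A·d² with d = x − 82:
  web: d = 0 mm → contributes +3 420 mm⁴
  top flange (beyond web): d = 42.5 mm → contributes +3 308 046 mm⁴
  bottom flange (beyond web): d = -42.5 mm → contributes +3 308 046 mm⁴
Total I = 6 619 512 mm⁴.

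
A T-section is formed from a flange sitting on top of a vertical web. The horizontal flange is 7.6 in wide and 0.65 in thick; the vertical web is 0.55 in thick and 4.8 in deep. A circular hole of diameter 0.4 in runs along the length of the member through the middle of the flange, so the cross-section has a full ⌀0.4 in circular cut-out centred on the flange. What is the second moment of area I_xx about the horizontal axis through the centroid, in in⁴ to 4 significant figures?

I_xx ≈ 17.90 in⁴

Treat the section as a set of non-overlapping primitives; coordinates are from the bounding-box lower-left.
Flange: 7.6 × 0.65, A = 4.94 in², y = 5.125 in, Ī = 0.173929 in⁴.
Web: 0.55 × 4.8, A = 2.64 in², y = 2.4 in, Ī = 5.0688 in⁴.
Hole (subtracted): ⌀0.4, A = 0.125664 in², y = 5.125 in, Ī = 0.00125664 in⁴.
Centroid: ȳ = ΣA·y / ΣA = 4.15992 in.
Transfer each piece to the horizontal axis through the centroid using Ī + A·d² with d = y − 4.15992:
  flange: d = 0.965076 in → contributes +4.7749 in⁴
  web: d = -1.75992 in → contributes +13.2458 in⁴
  hole: d = 0.965076 in → contributes −0.118296 in⁴
Total I = 17.9024 in⁴.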